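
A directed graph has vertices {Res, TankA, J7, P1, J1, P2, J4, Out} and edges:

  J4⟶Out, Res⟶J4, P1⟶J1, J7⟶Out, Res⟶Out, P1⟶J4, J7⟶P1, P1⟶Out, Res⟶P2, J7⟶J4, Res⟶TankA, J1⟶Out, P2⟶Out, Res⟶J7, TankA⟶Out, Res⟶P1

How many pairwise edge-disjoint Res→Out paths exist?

Assign every edge capacity 1; by Menger, the answer equals the max flow.
Path Res→Out (+1); total 1.
Path Res→TankA→Out (+1); total 2.
Path Res→J7→Out (+1); total 3.
Path Res→P1→Out (+1); total 4.
Path Res→P2→Out (+1); total 5.
Path Res→J4→Out (+1); total 6.
No residual Res→Out path; max flow = 6.
Certifying cut of size 6: {Res→J4, Res→J7, Res→Out, Res→P1, Res→P2, Res→TankA}.

6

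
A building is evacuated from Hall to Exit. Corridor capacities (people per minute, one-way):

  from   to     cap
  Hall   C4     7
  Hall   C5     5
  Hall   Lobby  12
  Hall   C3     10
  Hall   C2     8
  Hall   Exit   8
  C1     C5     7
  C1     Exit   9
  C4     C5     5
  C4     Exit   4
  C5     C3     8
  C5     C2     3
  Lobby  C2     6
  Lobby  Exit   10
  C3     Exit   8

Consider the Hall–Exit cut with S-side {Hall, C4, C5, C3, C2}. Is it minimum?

Given cut capacity: 12 + 8 + 4 + 8 = 32.
Augment Hall→Exit: bottleneck 8, flow now 8.
Augment Hall→C4→Exit: bottleneck 4, flow now 12.
Augment Hall→Lobby→Exit: bottleneck 10, flow now 22.
Augment Hall→C3→Exit: bottleneck 8, flow now 30.
No augmenting path remains; maximum flow = 30.
In the residual graph, reachable from Hall: {Hall, C4, C5, Lobby, C3, C2}.
Min-cut edges: Hall→Exit (8), C4→Exit (4), Lobby→Exit (10), C3→Exit (8); capacity 8 + 4 + 10 + 8 = 30.
Cut capacity 32 exceeds the max flow 30, so it is not minimum.

No — its capacity is 32, but the minimum cut has capacity 30.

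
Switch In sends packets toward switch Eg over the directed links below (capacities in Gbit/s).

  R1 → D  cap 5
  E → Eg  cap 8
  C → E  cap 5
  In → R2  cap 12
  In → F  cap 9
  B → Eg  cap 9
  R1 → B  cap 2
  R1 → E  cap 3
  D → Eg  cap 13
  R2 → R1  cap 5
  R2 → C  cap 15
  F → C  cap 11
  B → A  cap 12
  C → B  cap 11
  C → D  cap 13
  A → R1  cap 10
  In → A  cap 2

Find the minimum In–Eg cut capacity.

Augment In→F→C→D→Eg: bottleneck 9, flow now 9.
Augment In→A→R1→D→Eg: bottleneck 2, flow now 11.
Augment In→R2→C→D→Eg: bottleneck 2, flow now 13.
Augment In→R2→C→B→Eg: bottleneck 9, flow now 22.
Augment In→R2→C→E→Eg: bottleneck 1, flow now 23.
No augmenting path remains; maximum flow = 23.
By max-flow min-cut, the minimum cut capacity equals the max flow.
In the residual graph, reachable from In: {In}.
Min-cut edges: In→F (9), In→A (2), In→R2 (12); capacity 9 + 2 + 12 = 23.

23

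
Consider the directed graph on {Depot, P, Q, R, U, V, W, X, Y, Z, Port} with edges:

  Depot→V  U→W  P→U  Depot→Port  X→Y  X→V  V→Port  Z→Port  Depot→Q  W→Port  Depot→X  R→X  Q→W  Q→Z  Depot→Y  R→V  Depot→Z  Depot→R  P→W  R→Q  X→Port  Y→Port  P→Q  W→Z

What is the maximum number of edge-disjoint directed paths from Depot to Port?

6

Assign every edge capacity 1; by Menger, the answer equals the max flow.
Path Depot→Port (+1); total 1.
Path Depot→V→Port (+1); total 2.
Path Depot→X→Port (+1); total 3.
Path Depot→Y→Port (+1); total 4.
Path Depot→Z→Port (+1); total 5.
Path Depot→Q→W→Port (+1); total 6.
No residual Depot→Port path; max flow = 6.
Certifying cut of size 6: {Depot→Port, Q→W, V→Port, X→Port, Y→Port, Z→Port}.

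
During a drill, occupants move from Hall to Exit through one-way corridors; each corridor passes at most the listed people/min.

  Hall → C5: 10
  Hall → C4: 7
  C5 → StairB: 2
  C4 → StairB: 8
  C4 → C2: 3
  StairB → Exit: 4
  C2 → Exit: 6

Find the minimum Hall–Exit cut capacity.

7

Augment Hall→C5→StairB→Exit: bottleneck 2, flow now 2.
Augment Hall→C4→StairB→Exit: bottleneck 2, flow now 4.
Augment Hall→C4→C2→Exit: bottleneck 3, flow now 7.
No augmenting path remains; maximum flow = 7.
By max-flow min-cut, the minimum cut capacity equals the max flow.
In the residual graph, reachable from Hall: {Hall, C5, C4, StairB}.
Min-cut edges: C4→C2 (3), StairB→Exit (4); capacity 3 + 4 = 7.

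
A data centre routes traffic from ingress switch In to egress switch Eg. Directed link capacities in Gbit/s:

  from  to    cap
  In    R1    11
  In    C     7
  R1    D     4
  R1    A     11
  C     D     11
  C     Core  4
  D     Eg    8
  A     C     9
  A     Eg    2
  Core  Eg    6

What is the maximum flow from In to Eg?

Augment In→R1→D→Eg: bottleneck 4, flow now 4.
Augment In→R1→A→Eg: bottleneck 2, flow now 6.
Augment In→C→D→Eg: bottleneck 4, flow now 10.
Augment In→C→Core→Eg: bottleneck 3, flow now 13.
Augment In→R1→A→C→Core→Eg: bottleneck 1, flow now 14.
No augmenting path remains; maximum flow = 14.
In the residual graph, reachable from In: {In, R1, C, D, A}.
Min-cut edges: C→Core (4), D→Eg (8), A→Eg (2); capacity 4 + 8 + 2 = 14.
This cut is saturated, so no flow can exceed 14.

14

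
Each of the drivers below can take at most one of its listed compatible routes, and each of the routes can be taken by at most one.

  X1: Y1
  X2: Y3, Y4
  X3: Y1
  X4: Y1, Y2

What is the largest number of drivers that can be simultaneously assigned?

3

Unit-capacity flow: source→left, listed edges, right→sink; max matching = max flow.
Augmenting path X1→Y1 (+1); matched 1.
Augmenting path X2→Y3 (+1); matched 2.
Augmenting path X4→Y2 (+1); matched 3.
No augmenting path remains; maximum matching = 3.
König certificate: {X2, X4, Y1} is a vertex cover of size 3 (every listed pair touches it), so no matching can be larger.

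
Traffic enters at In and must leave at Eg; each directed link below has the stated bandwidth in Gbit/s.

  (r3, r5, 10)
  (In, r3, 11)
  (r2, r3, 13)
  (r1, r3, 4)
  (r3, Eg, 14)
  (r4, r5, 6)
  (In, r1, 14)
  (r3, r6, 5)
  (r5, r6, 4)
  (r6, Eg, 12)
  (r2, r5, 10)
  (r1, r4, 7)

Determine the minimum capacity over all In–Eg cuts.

Augment In→r3→Eg: bottleneck 11, flow now 11.
Augment In→r1→r3→Eg: bottleneck 3, flow now 14.
Augment In→r1→r3→r6→Eg: bottleneck 1, flow now 15.
Augment In→r1→r4→r5→r6→Eg: bottleneck 4, flow now 19.
No augmenting path remains; maximum flow = 19.
By max-flow min-cut, the minimum cut capacity equals the max flow.
In the residual graph, reachable from In: {In, r1, r4, r5}.
Min-cut edges: In→r3 (11), r1→r3 (4), r5→r6 (4); capacity 11 + 4 + 4 = 19.

19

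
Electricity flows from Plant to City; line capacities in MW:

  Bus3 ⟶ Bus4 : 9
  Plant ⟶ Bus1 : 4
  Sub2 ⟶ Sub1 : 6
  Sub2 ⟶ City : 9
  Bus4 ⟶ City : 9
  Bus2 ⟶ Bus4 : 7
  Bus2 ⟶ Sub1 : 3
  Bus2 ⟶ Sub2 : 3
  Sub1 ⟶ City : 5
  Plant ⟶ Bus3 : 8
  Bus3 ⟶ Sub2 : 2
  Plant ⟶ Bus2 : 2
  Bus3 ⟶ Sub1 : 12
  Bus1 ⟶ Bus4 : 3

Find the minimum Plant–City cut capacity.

13

Augment Plant→Bus1→Bus4→City: bottleneck 3, flow now 3.
Augment Plant→Bus2→Bus4→City: bottleneck 2, flow now 5.
Augment Plant→Bus3→Bus4→City: bottleneck 4, flow now 9.
Augment Plant→Bus3→Sub1→City: bottleneck 4, flow now 13.
No augmenting path remains; maximum flow = 13.
By max-flow min-cut, the minimum cut capacity equals the max flow.
In the residual graph, reachable from Plant: {Plant, Bus1}.
Min-cut edges: Plant→Bus2 (2), Plant→Bus3 (8), Bus1→Bus4 (3); capacity 2 + 8 + 3 = 13.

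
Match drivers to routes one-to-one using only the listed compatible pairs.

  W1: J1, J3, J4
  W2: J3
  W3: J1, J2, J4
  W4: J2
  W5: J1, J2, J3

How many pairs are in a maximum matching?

4

Unit-capacity flow: source→left, listed edges, right→sink; max matching = max flow.
Augmenting path W1→J1 (+1); matched 1.
Augmenting path W2→J3 (+1); matched 2.
Augmenting path W3→J2 (+1); matched 3.
Augmenting path W4→J2→W3→J4 (+1); matched 4.
No augmenting path remains; maximum matching = 4.
König certificate: {J1, J2, J3, J4} is a vertex cover of size 4 (every listed pair touches it), so no matching can be larger.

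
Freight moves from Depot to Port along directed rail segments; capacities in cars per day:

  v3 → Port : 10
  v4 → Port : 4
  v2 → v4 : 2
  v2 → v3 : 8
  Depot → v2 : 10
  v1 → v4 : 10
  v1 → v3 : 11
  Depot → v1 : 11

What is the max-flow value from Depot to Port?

Augment Depot→v1→v3→Port: bottleneck 10, flow now 10.
Augment Depot→v1→v4→Port: bottleneck 1, flow now 11.
Augment Depot→v2→v4→Port: bottleneck 2, flow now 13.
Augment Depot→v2→v3→v1→v4→Port: bottleneck 1, flow now 14. (uses reverse residual edge)
No augmenting path remains; maximum flow = 14.
In the residual graph, reachable from Depot: {Depot, v1, v2, v3, v4}.
Min-cut edges: v3→Port (10), v4→Port (4); capacity 10 + 4 = 14.
This cut is saturated, so no flow can exceed 14.

14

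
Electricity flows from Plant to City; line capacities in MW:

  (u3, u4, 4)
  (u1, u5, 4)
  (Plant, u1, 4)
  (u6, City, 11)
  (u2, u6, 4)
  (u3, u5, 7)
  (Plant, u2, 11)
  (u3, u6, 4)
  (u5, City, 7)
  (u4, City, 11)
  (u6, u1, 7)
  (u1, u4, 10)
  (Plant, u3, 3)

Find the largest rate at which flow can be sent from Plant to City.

Augment Plant→u1→u4→City: bottleneck 4, flow now 4.
Augment Plant→u2→u6→City: bottleneck 4, flow now 8.
Augment Plant→u3→u4→City: bottleneck 3, flow now 11.
No augmenting path remains; maximum flow = 11.
In the residual graph, reachable from Plant: {Plant, u2}.
Min-cut edges: Plant→u1 (4), Plant→u3 (3), u2→u6 (4); capacity 4 + 3 + 4 = 11.
This cut is saturated, so no flow can exceed 11.

11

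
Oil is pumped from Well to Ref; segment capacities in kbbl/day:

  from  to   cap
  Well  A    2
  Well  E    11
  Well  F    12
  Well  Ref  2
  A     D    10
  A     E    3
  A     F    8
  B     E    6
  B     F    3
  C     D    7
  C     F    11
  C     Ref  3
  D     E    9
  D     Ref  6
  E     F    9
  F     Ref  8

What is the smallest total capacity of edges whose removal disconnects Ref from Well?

Augment Well→Ref: bottleneck 2, flow now 2.
Augment Well→F→Ref: bottleneck 8, flow now 10.
Augment Well→A→D→Ref: bottleneck 2, flow now 12.
No augmenting path remains; maximum flow = 12.
By max-flow min-cut, the minimum cut capacity equals the max flow.
In the residual graph, reachable from Well: {Well, E, F}.
Min-cut edges: Well→A (2), Well→Ref (2), F→Ref (8); capacity 2 + 2 + 8 = 12.

12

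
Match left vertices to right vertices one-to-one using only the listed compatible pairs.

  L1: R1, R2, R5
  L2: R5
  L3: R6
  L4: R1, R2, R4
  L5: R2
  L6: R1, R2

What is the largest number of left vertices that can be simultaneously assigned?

Unit-capacity flow: source→left, listed edges, right→sink; max matching = max flow.
Augmenting path L1→R1 (+1); matched 1.
Augmenting path L2→R5 (+1); matched 2.
Augmenting path L3→R6 (+1); matched 3.
Augmenting path L4→R2 (+1); matched 4.
Augmenting path L5→R2→L4→R4 (+1); matched 5.
No augmenting path remains; maximum matching = 5.
König certificate: {L3, L4, R1, R2, R5} is a vertex cover of size 5 (every listed pair touches it), so no matching can be larger.

5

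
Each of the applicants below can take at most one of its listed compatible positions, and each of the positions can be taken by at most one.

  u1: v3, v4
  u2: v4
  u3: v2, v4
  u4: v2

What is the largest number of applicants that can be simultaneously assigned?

Unit-capacity flow: source→left, listed edges, right→sink; max matching = max flow.
Augmenting path u1→v3 (+1); matched 1.
Augmenting path u2→v4 (+1); matched 2.
Augmenting path u3→v2 (+1); matched 3.
No augmenting path remains; maximum matching = 3.
König certificate: {u1, v2, v4} is a vertex cover of size 3 (every listed pair touches it), so no matching can be larger.

3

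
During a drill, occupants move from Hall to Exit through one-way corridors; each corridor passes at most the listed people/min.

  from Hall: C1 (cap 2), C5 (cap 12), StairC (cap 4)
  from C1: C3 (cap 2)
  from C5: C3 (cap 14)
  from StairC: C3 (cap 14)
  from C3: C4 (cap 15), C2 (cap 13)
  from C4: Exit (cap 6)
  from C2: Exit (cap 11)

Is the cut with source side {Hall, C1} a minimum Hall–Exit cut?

No — its capacity is 18, but the minimum cut has capacity 17.

Given cut capacity: 12 + 4 + 2 = 18.
Augment Hall→C1→C3→C4→Exit: bottleneck 2, flow now 2.
Augment Hall→C5→C3→C4→Exit: bottleneck 4, flow now 6.
Augment Hall→C5→C3→C2→Exit: bottleneck 8, flow now 14.
Augment Hall→StairC→C3→C2→Exit: bottleneck 3, flow now 17.
No augmenting path remains; maximum flow = 17.
In the residual graph, reachable from Hall: {Hall, C1, C5, StairC, C3, C4, C2}.
Min-cut edges: C4→Exit (6), C2→Exit (11); capacity 6 + 11 = 17.
Cut capacity 18 exceeds the max flow 17, so it is not minimum.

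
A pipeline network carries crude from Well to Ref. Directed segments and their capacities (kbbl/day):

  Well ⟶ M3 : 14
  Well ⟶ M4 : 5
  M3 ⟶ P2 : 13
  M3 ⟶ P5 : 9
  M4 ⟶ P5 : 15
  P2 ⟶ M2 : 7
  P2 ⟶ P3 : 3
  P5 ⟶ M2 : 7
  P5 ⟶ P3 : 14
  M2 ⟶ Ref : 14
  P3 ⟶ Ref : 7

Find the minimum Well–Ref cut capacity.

Augment Well→M3→P2→M2→Ref: bottleneck 7, flow now 7.
Augment Well→M3→P2→P3→Ref: bottleneck 3, flow now 10.
Augment Well→M3→P5→M2→Ref: bottleneck 4, flow now 14.
Augment Well→M4→P5→M2→Ref: bottleneck 3, flow now 17.
Augment Well→M4→P5→P3→Ref: bottleneck 2, flow now 19.
No augmenting path remains; maximum flow = 19.
By max-flow min-cut, the minimum cut capacity equals the max flow.
In the residual graph, reachable from Well: {Well}.
Min-cut edges: Well→M3 (14), Well→M4 (5); capacity 14 + 5 = 19.

19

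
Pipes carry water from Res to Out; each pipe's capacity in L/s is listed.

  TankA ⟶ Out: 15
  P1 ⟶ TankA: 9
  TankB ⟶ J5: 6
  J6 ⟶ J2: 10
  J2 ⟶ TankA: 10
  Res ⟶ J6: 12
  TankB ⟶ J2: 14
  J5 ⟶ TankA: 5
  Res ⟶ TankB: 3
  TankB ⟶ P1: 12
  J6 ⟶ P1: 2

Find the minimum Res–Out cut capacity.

15

Augment Res→TankB→J2→TankA→Out: bottleneck 3, flow now 3.
Augment Res→J6→J2→TankA→Out: bottleneck 7, flow now 10.
Augment Res→J6→P1→TankA→Out: bottleneck 2, flow now 12.
Augment Res→J6→J2→TankB→P1→TankA→Out: bottleneck 3, flow now 15. (uses reverse residual edge)
No augmenting path remains; maximum flow = 15.
By max-flow min-cut, the minimum cut capacity equals the max flow.
In the residual graph, reachable from Res: {Res}.
Min-cut edges: Res→TankB (3), Res→J6 (12); capacity 3 + 12 = 15.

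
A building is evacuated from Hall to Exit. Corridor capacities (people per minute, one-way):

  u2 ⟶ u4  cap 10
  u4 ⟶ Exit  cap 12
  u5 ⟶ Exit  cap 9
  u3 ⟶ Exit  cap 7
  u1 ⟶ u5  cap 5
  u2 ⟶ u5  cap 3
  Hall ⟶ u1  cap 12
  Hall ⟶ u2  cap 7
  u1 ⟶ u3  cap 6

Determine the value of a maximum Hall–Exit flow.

18

Augment Hall→u1→u3→Exit: bottleneck 6, flow now 6.
Augment Hall→u1→u5→Exit: bottleneck 5, flow now 11.
Augment Hall→u2→u4→Exit: bottleneck 7, flow now 18.
No augmenting path remains; maximum flow = 18.
In the residual graph, reachable from Hall: {Hall, u1}.
Min-cut edges: Hall→u2 (7), u1→u3 (6), u1→u5 (5); capacity 7 + 6 + 5 = 18.
This cut is saturated, so no flow can exceed 18.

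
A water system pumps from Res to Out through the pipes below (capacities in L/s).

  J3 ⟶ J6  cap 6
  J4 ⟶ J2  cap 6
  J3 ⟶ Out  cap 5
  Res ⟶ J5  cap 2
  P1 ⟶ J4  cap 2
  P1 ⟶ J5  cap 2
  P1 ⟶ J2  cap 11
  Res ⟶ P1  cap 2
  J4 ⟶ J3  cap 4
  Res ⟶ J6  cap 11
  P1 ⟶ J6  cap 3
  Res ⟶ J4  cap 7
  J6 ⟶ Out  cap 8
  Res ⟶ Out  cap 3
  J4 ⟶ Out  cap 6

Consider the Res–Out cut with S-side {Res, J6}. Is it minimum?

Given cut capacity: 2 + 7 + 2 + 3 + 8 = 22.
Augment Res→Out: bottleneck 3, flow now 3.
Augment Res→J4→Out: bottleneck 6, flow now 9.
Augment Res→J6→Out: bottleneck 8, flow now 17.
Augment Res→J4→J3→Out: bottleneck 1, flow now 18.
Augment Res→P1→J4→J3→Out: bottleneck 2, flow now 20.
No augmenting path remains; maximum flow = 20.
In the residual graph, reachable from Res: {Res, J5, J6}.
Min-cut edges: Res→P1 (2), Res→J4 (7), Res→Out (3), J6→Out (8); capacity 2 + 7 + 3 + 8 = 20.
Cut capacity 22 exceeds the max flow 20, so it is not minimum.

No — its capacity is 22, but the minimum cut has capacity 20.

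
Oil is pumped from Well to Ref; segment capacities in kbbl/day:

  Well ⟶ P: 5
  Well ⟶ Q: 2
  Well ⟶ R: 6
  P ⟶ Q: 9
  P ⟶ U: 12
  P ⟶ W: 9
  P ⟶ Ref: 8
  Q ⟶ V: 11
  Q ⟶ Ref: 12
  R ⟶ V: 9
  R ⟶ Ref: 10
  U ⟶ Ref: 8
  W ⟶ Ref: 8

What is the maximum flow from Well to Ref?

Augment Well→P→Ref: bottleneck 5, flow now 5.
Augment Well→Q→Ref: bottleneck 2, flow now 7.
Augment Well→R→Ref: bottleneck 6, flow now 13.
No augmenting path remains; maximum flow = 13.
In the residual graph, reachable from Well: {Well}.
Min-cut edges: Well→P (5), Well→Q (2), Well→R (6); capacity 5 + 2 + 6 = 13.
This cut is saturated, so no flow can exceed 13.

13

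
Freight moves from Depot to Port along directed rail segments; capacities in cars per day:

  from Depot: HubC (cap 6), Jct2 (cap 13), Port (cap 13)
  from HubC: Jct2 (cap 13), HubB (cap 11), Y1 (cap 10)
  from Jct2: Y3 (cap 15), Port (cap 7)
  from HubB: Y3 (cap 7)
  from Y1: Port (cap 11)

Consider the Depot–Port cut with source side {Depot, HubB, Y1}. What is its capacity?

50

Edges leaving {Depot, HubB, Y1}: Depot→HubC (6), Depot→Jct2 (13), Depot→Port (13), HubB→Y3 (7), Y1→Port (11).
Cut capacity = 6 + 13 + 13 + 7 + 11 = 50.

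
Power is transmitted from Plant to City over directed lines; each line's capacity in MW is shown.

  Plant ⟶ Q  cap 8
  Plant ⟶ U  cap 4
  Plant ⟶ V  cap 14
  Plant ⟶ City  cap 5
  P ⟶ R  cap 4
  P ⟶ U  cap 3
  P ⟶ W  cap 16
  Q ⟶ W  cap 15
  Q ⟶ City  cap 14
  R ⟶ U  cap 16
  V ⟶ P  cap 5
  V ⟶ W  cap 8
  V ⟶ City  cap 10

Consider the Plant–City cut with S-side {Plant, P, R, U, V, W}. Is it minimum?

Given cut capacity: 8 + 5 + 10 = 23.
Augment Plant→City: bottleneck 5, flow now 5.
Augment Plant→Q→City: bottleneck 8, flow now 13.
Augment Plant→V→City: bottleneck 10, flow now 23.
No augmenting path remains; maximum flow = 23.
Cut capacity 23 equals the max flow, so it is a minimum cut.

Yes — it is a minimum cut (capacity 23).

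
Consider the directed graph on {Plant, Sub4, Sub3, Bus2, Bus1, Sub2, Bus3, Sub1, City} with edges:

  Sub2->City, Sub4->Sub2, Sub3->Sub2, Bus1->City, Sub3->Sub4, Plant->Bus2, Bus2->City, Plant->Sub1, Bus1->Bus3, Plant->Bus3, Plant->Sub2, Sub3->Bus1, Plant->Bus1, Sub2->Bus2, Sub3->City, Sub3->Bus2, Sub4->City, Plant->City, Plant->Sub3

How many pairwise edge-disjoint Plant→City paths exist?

5

Assign every edge capacity 1; by Menger, the answer equals the max flow.
Path Plant→City (+1); total 1.
Path Plant→Sub3→City (+1); total 2.
Path Plant→Bus2→City (+1); total 3.
Path Plant→Bus1→City (+1); total 4.
Path Plant→Sub2→City (+1); total 5.
No residual Plant→City path; max flow = 5.
Certifying cut of size 5: {Plant→Bus1, Plant→Bus2, Plant→City, Plant→Sub2, Plant→Sub3}.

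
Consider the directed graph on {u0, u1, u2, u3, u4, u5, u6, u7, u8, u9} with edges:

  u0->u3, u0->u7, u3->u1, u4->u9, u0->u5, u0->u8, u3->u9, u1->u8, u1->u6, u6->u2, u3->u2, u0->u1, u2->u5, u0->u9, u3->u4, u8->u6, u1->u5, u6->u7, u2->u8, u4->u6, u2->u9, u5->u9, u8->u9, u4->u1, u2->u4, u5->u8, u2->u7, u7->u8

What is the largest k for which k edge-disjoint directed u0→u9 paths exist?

Assign every edge capacity 1; by Menger, the answer equals the max flow.
Path u0→u9 (+1); total 1.
Path u0→u3→u9 (+1); total 2.
Path u0→u5→u9 (+1); total 3.
Path u0→u8→u9 (+1); total 4.
Path u0→u1→u6→u2→u9 (+1); total 5.
No residual u0→u9 path; max flow = 5.
Certifying cut of size 5: {u0→u3, u0→u9, u5→u9, u6→u2, u8→u9}.

5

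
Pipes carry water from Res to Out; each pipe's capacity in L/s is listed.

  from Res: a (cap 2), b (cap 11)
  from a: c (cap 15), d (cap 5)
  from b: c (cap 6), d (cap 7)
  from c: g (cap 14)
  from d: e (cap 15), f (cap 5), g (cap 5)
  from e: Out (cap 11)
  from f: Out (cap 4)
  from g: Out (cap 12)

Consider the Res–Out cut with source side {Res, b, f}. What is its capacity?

19

Edges leaving {Res, b, f}: Res→a (2), b→c (6), b→d (7), f→Out (4).
Cut capacity = 2 + 6 + 7 + 4 = 19.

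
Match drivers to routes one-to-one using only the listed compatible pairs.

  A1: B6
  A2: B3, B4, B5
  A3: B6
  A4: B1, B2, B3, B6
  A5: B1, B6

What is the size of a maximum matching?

Unit-capacity flow: source→left, listed edges, right→sink; max matching = max flow.
Augmenting path A1→B6 (+1); matched 1.
Augmenting path A2→B3 (+1); matched 2.
Augmenting path A4→B1 (+1); matched 3.
Augmenting path A5→B1→A4→B2 (+1); matched 4.
No augmenting path remains; maximum matching = 4.
König certificate: {A2, A4, A5, B6} is a vertex cover of size 4 (every listed pair touches it), so no matching can be larger.

4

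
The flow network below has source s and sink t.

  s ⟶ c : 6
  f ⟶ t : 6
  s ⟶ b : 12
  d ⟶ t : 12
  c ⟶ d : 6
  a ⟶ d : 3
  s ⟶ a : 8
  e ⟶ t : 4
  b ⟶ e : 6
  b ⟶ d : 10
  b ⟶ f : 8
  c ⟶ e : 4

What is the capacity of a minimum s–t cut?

Augment s→a→d→t: bottleneck 3, flow now 3.
Augment s→b→d→t: bottleneck 9, flow now 12.
Augment s→b→e→t: bottleneck 3, flow now 15.
Augment s→c→e→t: bottleneck 1, flow now 16.
Augment s→c→d→b→f→t: bottleneck 5, flow now 21. (uses reverse residual edge)
No augmenting path remains; maximum flow = 21.
By max-flow min-cut, the minimum cut capacity equals the max flow.
In the residual graph, reachable from s: {s, a}.
Min-cut edges: s→b (12), s→c (6), a→d (3); capacity 12 + 6 + 3 = 21.

21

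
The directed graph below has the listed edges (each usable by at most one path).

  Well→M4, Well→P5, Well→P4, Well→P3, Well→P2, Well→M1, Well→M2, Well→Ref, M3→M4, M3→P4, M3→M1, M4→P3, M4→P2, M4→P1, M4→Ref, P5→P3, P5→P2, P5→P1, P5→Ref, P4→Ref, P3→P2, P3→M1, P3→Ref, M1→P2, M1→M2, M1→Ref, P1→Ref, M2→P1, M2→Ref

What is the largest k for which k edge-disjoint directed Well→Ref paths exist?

Assign every edge capacity 1; by Menger, the answer equals the max flow.
Path Well→Ref (+1); total 1.
Path Well→M4→Ref (+1); total 2.
Path Well→P5→Ref (+1); total 3.
Path Well→P4→Ref (+1); total 4.
Path Well→P3→Ref (+1); total 5.
Path Well→M1→Ref (+1); total 6.
Path Well→M2→Ref (+1); total 7.
No residual Well→Ref path; max flow = 7.
Certifying cut of size 7: {Well→M1, Well→M2, Well→M4, Well→P3, Well→P4, Well→P5, Well→Ref}.

7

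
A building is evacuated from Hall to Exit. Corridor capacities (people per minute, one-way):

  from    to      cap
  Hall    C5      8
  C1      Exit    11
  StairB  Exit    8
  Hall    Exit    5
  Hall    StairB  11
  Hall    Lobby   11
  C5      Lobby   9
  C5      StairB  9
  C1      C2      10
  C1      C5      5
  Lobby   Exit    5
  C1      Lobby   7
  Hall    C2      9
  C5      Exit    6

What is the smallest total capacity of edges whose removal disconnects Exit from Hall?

Augment Hall→Exit: bottleneck 5, flow now 5.
Augment Hall→C5→Exit: bottleneck 6, flow now 11.
Augment Hall→Lobby→Exit: bottleneck 5, flow now 16.
Augment Hall→StairB→Exit: bottleneck 8, flow now 24.
No augmenting path remains; maximum flow = 24.
By max-flow min-cut, the minimum cut capacity equals the max flow.
In the residual graph, reachable from Hall: {Hall, C5, C2, Lobby, StairB}.
Min-cut edges: Hall→Exit (5), C5→Exit (6), Lobby→Exit (5), StairB→Exit (8); capacity 5 + 6 + 5 + 8 = 24.

24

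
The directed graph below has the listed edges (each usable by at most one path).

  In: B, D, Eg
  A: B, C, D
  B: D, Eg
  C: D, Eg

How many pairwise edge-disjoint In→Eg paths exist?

Assign every edge capacity 1; by Menger, the answer equals the max flow.
Path In→Eg (+1); total 1.
Path In→B→Eg (+1); total 2.
No residual In→Eg path; max flow = 2.
Certifying cut of size 2: {In→B, In→Eg}.

2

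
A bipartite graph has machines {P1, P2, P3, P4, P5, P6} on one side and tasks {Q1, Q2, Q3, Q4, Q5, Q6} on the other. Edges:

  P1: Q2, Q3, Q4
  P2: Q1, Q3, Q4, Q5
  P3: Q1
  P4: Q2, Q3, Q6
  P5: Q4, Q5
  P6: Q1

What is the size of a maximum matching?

Unit-capacity flow: source→left, listed edges, right→sink; max matching = max flow.
Augmenting path P1→Q2 (+1); matched 1.
Augmenting path P2→Q1 (+1); matched 2.
Augmenting path P4→Q3 (+1); matched 3.
Augmenting path P5→Q4 (+1); matched 4.
Augmenting path P3→Q1→P2→Q5 (+1); matched 5.
No augmenting path remains; maximum matching = 5.
König certificate: {P1, P2, P4, P5, Q1} is a vertex cover of size 5 (every listed pair touches it), so no matching can be larger.

5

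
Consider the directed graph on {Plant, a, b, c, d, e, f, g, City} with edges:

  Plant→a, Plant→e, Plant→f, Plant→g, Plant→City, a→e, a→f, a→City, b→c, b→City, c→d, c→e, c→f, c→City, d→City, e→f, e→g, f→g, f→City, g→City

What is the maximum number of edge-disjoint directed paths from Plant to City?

4

Assign every edge capacity 1; by Menger, the answer equals the max flow.
Path Plant→City (+1); total 1.
Path Plant→a→City (+1); total 2.
Path Plant→f→City (+1); total 3.
Path Plant→g→City (+1); total 4.
No residual Plant→City path; max flow = 4.
Certifying cut of size 4: {Plant→City, Plant→a, f→City, g→City}.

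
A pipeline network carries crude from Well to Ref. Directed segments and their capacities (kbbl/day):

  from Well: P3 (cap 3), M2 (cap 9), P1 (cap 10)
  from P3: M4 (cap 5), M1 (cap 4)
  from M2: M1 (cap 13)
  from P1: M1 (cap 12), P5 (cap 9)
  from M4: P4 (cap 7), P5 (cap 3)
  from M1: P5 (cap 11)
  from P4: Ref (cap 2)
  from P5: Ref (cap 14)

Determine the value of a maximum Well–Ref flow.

Augment Well→P1→P5→Ref: bottleneck 9, flow now 9.
Augment Well→P3→M4→P4→Ref: bottleneck 2, flow now 11.
Augment Well→P3→M4→P5→Ref: bottleneck 1, flow now 12.
Augment Well→M2→M1→P5→Ref: bottleneck 4, flow now 16.
No augmenting path remains; maximum flow = 16.
In the residual graph, reachable from Well: {Well, P3, M2, P1, M4, M1, P4, P5}.
Min-cut edges: P4→Ref (2), P5→Ref (14); capacity 2 + 14 = 16.
This cut is saturated, so no flow can exceed 16.

16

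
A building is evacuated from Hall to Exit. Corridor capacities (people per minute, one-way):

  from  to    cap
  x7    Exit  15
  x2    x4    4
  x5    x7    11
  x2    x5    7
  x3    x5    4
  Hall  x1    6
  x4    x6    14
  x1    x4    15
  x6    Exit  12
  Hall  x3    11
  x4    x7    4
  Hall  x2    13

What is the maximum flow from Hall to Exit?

21

Augment Hall→x1→x4→x6→Exit: bottleneck 6, flow now 6.
Augment Hall→x2→x4→x6→Exit: bottleneck 4, flow now 10.
Augment Hall→x2→x5→x7→Exit: bottleneck 7, flow now 17.
Augment Hall→x3→x5→x7→Exit: bottleneck 4, flow now 21.
No augmenting path remains; maximum flow = 21.
In the residual graph, reachable from Hall: {Hall, x2, x3}.
Min-cut edges: Hall→x1 (6), x2→x4 (4), x2→x5 (7), x3→x5 (4); capacity 6 + 4 + 7 + 4 = 21.
This cut is saturated, so no flow can exceed 21.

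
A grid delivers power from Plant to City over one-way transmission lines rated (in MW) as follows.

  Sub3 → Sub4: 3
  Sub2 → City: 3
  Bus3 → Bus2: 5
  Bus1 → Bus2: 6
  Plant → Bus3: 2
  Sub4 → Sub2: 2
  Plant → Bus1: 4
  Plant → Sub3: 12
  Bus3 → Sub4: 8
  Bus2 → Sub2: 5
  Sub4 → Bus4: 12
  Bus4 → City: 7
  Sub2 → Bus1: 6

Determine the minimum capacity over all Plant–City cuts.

Augment Plant→Sub3→Sub4→Bus4→City: bottleneck 3, flow now 3.
Augment Plant→Bus3→Bus2→Sub2→City: bottleneck 2, flow now 5.
Augment Plant→Bus1→Bus2→Sub2→City: bottleneck 1, flow now 6.
Augment Plant→Bus1→Bus2→Bus3→Sub4→Bus4→City: bottleneck 2, flow now 8. (uses reverse residual edge)
No augmenting path remains; maximum flow = 8.
By max-flow min-cut, the minimum cut capacity equals the max flow.
In the residual graph, reachable from Plant: {Plant, Sub3, Bus1, Bus2, Sub2}.
Min-cut edges: Plant→Bus3 (2), Sub3→Sub4 (3), Sub2→City (3); capacity 2 + 3 + 3 = 8.

8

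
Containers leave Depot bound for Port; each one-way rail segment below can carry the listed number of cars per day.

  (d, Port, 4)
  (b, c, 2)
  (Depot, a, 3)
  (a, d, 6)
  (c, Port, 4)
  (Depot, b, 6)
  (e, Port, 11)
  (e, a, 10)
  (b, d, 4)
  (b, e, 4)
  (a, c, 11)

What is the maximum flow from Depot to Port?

9

Augment Depot→a→c→Port: bottleneck 3, flow now 3.
Augment Depot→b→c→Port: bottleneck 1, flow now 4.
Augment Depot→b→d→Port: bottleneck 4, flow now 8.
Augment Depot→b→e→Port: bottleneck 1, flow now 9.
No augmenting path remains; maximum flow = 9.
In the residual graph, reachable from Depot: {Depot}.
Min-cut edges: Depot→a (3), Depot→b (6); capacity 3 + 6 = 9.
This cut is saturated, so no flow can exceed 9.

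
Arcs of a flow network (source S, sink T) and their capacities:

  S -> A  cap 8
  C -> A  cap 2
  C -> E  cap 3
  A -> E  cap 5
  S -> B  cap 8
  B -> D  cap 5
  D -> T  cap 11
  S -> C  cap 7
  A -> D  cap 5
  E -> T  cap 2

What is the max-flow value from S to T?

12

Augment S→A→D→T: bottleneck 5, flow now 5.
Augment S→A→E→T: bottleneck 2, flow now 7.
Augment S→B→D→T: bottleneck 5, flow now 12.
No augmenting path remains; maximum flow = 12.
In the residual graph, reachable from S: {S, A, B, C, E}.
Min-cut edges: A→D (5), B→D (5), E→T (2); capacity 5 + 5 + 2 = 12.
This cut is saturated, so no flow can exceed 12.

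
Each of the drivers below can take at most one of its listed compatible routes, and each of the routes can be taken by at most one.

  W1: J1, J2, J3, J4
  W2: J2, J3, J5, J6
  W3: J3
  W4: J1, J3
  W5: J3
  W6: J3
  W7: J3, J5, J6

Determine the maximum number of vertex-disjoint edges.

Unit-capacity flow: source→left, listed edges, right→sink; max matching = max flow.
Augmenting path W1→J1 (+1); matched 1.
Augmenting path W2→J2 (+1); matched 2.
Augmenting path W3→J3 (+1); matched 3.
Augmenting path W7→J5 (+1); matched 4.
Augmenting path W4→J1→W1→J4 (+1); matched 5.
No augmenting path remains; maximum matching = 5.
König certificate: {W1, W2, W4, W7, J3} is a vertex cover of size 5 (every listed pair touches it), so no matching can be larger.

5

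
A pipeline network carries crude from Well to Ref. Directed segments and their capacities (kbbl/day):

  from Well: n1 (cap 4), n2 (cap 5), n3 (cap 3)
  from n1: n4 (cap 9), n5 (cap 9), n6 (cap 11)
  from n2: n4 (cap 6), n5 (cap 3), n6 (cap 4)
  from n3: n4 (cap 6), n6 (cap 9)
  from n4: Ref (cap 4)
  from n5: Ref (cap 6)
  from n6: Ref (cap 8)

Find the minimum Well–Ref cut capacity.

Augment Well→n1→n4→Ref: bottleneck 4, flow now 4.
Augment Well→n2→n5→Ref: bottleneck 3, flow now 7.
Augment Well→n2→n6→Ref: bottleneck 2, flow now 9.
Augment Well→n3→n6→Ref: bottleneck 3, flow now 12.
No augmenting path remains; maximum flow = 12.
By max-flow min-cut, the minimum cut capacity equals the max flow.
In the residual graph, reachable from Well: {Well}.
Min-cut edges: Well→n1 (4), Well→n2 (5), Well→n3 (3); capacity 4 + 5 + 3 = 12.

12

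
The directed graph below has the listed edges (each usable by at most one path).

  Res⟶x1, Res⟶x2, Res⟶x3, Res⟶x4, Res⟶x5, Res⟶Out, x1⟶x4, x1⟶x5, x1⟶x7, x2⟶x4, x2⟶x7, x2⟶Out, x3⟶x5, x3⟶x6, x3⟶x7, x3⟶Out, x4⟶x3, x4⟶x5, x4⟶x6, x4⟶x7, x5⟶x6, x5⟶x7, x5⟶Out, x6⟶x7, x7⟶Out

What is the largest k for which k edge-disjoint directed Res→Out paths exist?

5

Assign every edge capacity 1; by Menger, the answer equals the max flow.
Path Res→Out (+1); total 1.
Path Res→x2→Out (+1); total 2.
Path Res→x3→Out (+1); total 3.
Path Res→x5→Out (+1); total 4.
Path Res→x1→x7→Out (+1); total 5.
No residual Res→Out path; max flow = 5.
Certifying cut of size 5: {Res→Out, Res→x2, x3→Out, x5→Out, x7→Out}.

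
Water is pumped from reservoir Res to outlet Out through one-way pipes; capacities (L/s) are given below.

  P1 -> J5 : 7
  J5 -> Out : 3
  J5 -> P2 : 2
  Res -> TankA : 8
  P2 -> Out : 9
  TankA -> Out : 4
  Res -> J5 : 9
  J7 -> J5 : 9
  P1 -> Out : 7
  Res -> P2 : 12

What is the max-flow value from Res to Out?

16

Augment Res→J5→Out: bottleneck 3, flow now 3.
Augment Res→TankA→Out: bottleneck 4, flow now 7.
Augment Res→P2→Out: bottleneck 9, flow now 16.
No augmenting path remains; maximum flow = 16.
In the residual graph, reachable from Res: {Res, J5, TankA, P2}.
Min-cut edges: J5→Out (3), TankA→Out (4), P2→Out (9); capacity 3 + 4 + 9 = 16.
This cut is saturated, so no flow can exceed 16.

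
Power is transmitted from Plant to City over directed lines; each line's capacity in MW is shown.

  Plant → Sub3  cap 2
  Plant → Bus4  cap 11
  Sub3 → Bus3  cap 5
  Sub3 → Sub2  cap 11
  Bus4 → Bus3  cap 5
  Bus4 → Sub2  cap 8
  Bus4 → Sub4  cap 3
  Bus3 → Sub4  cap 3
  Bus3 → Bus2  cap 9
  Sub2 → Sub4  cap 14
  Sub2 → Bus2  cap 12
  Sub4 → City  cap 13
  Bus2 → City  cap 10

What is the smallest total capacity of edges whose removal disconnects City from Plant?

13

Augment Plant→Bus4→Sub4→City: bottleneck 3, flow now 3.
Augment Plant→Sub3→Bus3→Sub4→City: bottleneck 2, flow now 5.
Augment Plant→Bus4→Bus3→Sub4→City: bottleneck 1, flow now 6.
Augment Plant→Bus4→Bus3→Bus2→City: bottleneck 4, flow now 10.
Augment Plant→Bus4→Sub2→Sub4→City: bottleneck 3, flow now 13.
No augmenting path remains; maximum flow = 13.
By max-flow min-cut, the minimum cut capacity equals the max flow.
In the residual graph, reachable from Plant: {Plant}.
Min-cut edges: Plant→Sub3 (2), Plant→Bus4 (11); capacity 2 + 11 = 13.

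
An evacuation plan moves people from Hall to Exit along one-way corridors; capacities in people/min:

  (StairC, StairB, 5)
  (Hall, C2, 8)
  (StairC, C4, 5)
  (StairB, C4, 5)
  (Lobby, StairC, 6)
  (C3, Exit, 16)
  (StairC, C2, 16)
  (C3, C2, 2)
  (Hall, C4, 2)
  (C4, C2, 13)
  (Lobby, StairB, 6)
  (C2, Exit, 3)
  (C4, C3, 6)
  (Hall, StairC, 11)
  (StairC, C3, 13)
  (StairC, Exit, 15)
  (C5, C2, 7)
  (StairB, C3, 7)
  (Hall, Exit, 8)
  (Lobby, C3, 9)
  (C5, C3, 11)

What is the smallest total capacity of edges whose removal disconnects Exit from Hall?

24

Augment Hall→Exit: bottleneck 8, flow now 8.
Augment Hall→StairC→Exit: bottleneck 11, flow now 19.
Augment Hall→C2→Exit: bottleneck 3, flow now 22.
Augment Hall→C4→C3→Exit: bottleneck 2, flow now 24.
No augmenting path remains; maximum flow = 24.
By max-flow min-cut, the minimum cut capacity equals the max flow.
In the residual graph, reachable from Hall: {Hall, C2}.
Min-cut edges: Hall→StairC (11), Hall→C4 (2), Hall→Exit (8), C2→Exit (3); capacity 11 + 2 + 8 + 3 = 24.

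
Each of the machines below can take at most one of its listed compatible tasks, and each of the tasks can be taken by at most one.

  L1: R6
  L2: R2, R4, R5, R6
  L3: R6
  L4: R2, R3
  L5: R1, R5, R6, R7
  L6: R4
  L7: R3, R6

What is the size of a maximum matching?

6

Unit-capacity flow: source→left, listed edges, right→sink; max matching = max flow.
Augmenting path L1→R6 (+1); matched 1.
Augmenting path L2→R2 (+1); matched 2.
Augmenting path L4→R3 (+1); matched 3.
Augmenting path L5→R1 (+1); matched 4.
Augmenting path L6→R4 (+1); matched 5.
Augmenting path L7→R3→L4→R2→L2→R5 (+1); matched 6.
No augmenting path remains; maximum matching = 6.
König certificate: {L2, L4, L5, L6, L7, R6} is a vertex cover of size 6 (every listed pair touches it), so no matching can be larger.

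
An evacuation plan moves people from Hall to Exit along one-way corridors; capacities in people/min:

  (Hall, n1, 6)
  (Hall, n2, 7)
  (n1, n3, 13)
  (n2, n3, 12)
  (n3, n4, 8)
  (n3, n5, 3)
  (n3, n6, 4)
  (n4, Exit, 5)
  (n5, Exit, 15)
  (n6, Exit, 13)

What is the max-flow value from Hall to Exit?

12

Augment Hall→n1→n3→n4→Exit: bottleneck 5, flow now 5.
Augment Hall→n1→n3→n5→Exit: bottleneck 1, flow now 6.
Augment Hall→n2→n3→n5→Exit: bottleneck 2, flow now 8.
Augment Hall→n2→n3→n6→Exit: bottleneck 4, flow now 12.
No augmenting path remains; maximum flow = 12.
In the residual graph, reachable from Hall: {Hall, n1, n2, n3, n4}.
Min-cut edges: n3→n5 (3), n3→n6 (4), n4→Exit (5); capacity 3 + 4 + 5 = 12.
This cut is saturated, so no flow can exceed 12.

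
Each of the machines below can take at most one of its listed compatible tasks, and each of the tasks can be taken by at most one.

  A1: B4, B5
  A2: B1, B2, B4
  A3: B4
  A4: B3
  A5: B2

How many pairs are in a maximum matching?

Unit-capacity flow: source→left, listed edges, right→sink; max matching = max flow.
Augmenting path A1→B4 (+1); matched 1.
Augmenting path A2→B1 (+1); matched 2.
Augmenting path A4→B3 (+1); matched 3.
Augmenting path A5→B2 (+1); matched 4.
Augmenting path A3→B4→A1→B5 (+1); matched 5.
No augmenting path remains; maximum matching = 5.
König certificate: {A1, A2, A3, A4, A5} is a vertex cover of size 5 (every listed pair touches it), so no matching can be larger.

5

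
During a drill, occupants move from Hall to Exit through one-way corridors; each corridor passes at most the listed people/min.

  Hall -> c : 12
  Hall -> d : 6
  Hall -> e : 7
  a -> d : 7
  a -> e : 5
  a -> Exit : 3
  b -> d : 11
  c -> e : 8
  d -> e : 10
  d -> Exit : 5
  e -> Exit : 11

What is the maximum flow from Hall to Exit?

Augment Hall→d→Exit: bottleneck 5, flow now 5.
Augment Hall→e→Exit: bottleneck 7, flow now 12.
Augment Hall→c→e→Exit: bottleneck 4, flow now 16.
No augmenting path remains; maximum flow = 16.
In the residual graph, reachable from Hall: {Hall, c, d, e}.
Min-cut edges: d→Exit (5), e→Exit (11); capacity 5 + 11 = 16.
This cut is saturated, so no flow can exceed 16.

16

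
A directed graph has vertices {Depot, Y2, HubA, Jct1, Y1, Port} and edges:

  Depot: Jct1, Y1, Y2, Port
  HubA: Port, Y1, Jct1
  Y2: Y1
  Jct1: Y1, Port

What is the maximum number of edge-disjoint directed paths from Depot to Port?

Assign every edge capacity 1; by Menger, the answer equals the max flow.
Path Depot→Port (+1); total 1.
Path Depot→Jct1→Port (+1); total 2.
No residual Depot→Port path; max flow = 2.
Certifying cut of size 2: {Depot→Jct1, Depot→Port}.

2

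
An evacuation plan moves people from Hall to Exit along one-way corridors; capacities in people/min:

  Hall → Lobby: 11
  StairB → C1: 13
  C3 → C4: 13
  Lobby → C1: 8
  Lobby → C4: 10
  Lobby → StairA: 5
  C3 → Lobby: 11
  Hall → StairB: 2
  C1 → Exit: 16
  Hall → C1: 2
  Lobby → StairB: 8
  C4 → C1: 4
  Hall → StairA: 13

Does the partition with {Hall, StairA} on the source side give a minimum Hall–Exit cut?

Given cut capacity: 11 + 2 + 2 = 15.
Augment Hall→C1→Exit: bottleneck 2, flow now 2.
Augment Hall→Lobby→C1→Exit: bottleneck 8, flow now 10.
Augment Hall→StairB→C1→Exit: bottleneck 2, flow now 12.
Augment Hall→Lobby→StairB→C1→Exit: bottleneck 3, flow now 15.
No augmenting path remains; maximum flow = 15.
Cut capacity 15 equals the max flow, so it is a minimum cut.

Yes — it is a minimum cut (capacity 15).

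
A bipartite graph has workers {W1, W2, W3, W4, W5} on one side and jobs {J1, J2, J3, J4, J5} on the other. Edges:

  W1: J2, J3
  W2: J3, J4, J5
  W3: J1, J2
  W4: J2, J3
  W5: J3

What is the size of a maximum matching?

Unit-capacity flow: source→left, listed edges, right→sink; max matching = max flow.
Augmenting path W1→J2 (+1); matched 1.
Augmenting path W2→J3 (+1); matched 2.
Augmenting path W3→J1 (+1); matched 3.
Augmenting path W4→J3→W2→J4 (+1); matched 4.
No augmenting path remains; maximum matching = 4.
König certificate: {W2, W3, J2, J3} is a vertex cover of size 4 (every listed pair touches it), so no matching can be larger.

4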